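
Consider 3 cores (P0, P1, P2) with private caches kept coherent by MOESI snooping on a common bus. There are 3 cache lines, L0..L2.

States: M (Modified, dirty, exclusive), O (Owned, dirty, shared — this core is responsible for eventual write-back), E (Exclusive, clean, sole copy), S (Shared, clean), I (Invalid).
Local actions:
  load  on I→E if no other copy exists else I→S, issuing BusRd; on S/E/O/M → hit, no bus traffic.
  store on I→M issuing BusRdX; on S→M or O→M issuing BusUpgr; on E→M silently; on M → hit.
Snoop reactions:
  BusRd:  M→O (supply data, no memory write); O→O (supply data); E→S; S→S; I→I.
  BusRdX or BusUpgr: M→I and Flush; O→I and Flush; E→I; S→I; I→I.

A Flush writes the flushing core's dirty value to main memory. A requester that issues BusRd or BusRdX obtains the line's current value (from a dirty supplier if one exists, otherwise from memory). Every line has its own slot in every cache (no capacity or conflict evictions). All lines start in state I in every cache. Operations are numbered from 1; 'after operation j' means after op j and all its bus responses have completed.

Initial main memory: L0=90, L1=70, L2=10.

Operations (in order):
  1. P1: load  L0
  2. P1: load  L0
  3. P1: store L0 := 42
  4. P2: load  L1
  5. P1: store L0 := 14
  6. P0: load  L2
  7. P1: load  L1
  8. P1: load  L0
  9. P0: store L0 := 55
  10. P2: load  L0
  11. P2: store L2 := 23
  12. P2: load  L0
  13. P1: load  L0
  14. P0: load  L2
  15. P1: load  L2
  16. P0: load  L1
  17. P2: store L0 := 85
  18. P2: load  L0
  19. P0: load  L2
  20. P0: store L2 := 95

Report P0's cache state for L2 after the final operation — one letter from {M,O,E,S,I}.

1. P1: load  L0  bus=[BusRd]  L0: P0=I P1=E P2=I  mem[L0]=90
2. P1: load  L0  bus=[-]  L0: P0=I P1=E P2=I  mem[L0]=90
3. P1: store L0 := 42  bus=[-]  L0: P0=I P1=M P2=I  mem[L0]=90
4. P2: load  L1  bus=[BusRd]  L1: P0=I P1=I P2=E  mem[L1]=70
5. P1: store L0 := 14  bus=[-]  L0: P0=I P1=M P2=I  mem[L0]=90
6. P0: load  L2  bus=[BusRd]  L2: P0=E P1=I P2=I  mem[L2]=10
7. P1: load  L1  bus=[BusRd]  L1: P0=I P1=S P2=S  mem[L1]=70
8. P1: load  L0  bus=[-]  L0: P0=I P1=M P2=I  mem[L0]=90
9. P0: store L0 := 55  bus=[BusRdX,Flush]  L0: P0=M P1=I P2=I  mem[L0]=14
10. P2: load  L0  bus=[BusRd]  L0: P0=O P1=I P2=S  mem[L0]=14
11. P2: store L2 := 23  bus=[BusRdX]  L2: P0=I P1=I P2=M  mem[L2]=10
12. P2: load  L0  bus=[-]  L0: P0=O P1=I P2=S  mem[L0]=14
13. P1: load  L0  bus=[BusRd]  L0: P0=O P1=S P2=S  mem[L0]=14
14. P0: load  L2  bus=[BusRd]  L2: P0=S P1=I P2=O  mem[L2]=10
15. P1: load  L2  bus=[BusRd]  L2: P0=S P1=S P2=O  mem[L2]=10
16. P0: load  L1  bus=[BusRd]  L1: P0=S P1=S P2=S  mem[L1]=70
17. P2: store L0 := 85  bus=[BusUpgr,Flush]  L0: P0=I P1=I P2=M  mem[L0]=55
18. P2: load  L0  bus=[-]  L0: P0=I P1=I P2=M  mem[L0]=55
19. P0: load  L2  bus=[-]  L2: P0=S P1=S P2=O  mem[L2]=10
20. P0: store L2 := 95  bus=[BusUpgr,Flush]  L2: P0=M P1=I P2=I  mem[L2]=23

state = M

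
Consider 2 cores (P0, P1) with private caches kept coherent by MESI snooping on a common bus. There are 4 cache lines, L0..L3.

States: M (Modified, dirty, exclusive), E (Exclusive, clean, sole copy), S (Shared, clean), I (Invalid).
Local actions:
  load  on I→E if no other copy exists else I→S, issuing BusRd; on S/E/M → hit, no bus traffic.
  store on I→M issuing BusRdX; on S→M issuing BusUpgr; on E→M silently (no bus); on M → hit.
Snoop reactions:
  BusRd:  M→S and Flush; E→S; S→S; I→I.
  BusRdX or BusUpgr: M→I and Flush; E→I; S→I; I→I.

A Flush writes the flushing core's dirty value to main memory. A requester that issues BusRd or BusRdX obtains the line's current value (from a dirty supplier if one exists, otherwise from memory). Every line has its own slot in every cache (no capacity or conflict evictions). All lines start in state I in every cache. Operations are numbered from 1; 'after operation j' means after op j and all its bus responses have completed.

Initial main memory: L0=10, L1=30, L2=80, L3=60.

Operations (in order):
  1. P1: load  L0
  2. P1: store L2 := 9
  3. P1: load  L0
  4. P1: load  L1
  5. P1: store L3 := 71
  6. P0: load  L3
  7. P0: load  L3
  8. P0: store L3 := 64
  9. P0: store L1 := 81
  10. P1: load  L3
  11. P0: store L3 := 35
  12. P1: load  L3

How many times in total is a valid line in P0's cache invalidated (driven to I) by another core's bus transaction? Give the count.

[1] P1: load  L0 | P0:I, P1:E(10) | bus: BusRd
[2] P1: store L2 := 9 | P0:I, P1:M(9) | bus: BusRdX
[3] P1: load  L0 | P0:I, P1:E(10) | bus: none
[4] P1: load  L1 | P0:I, P1:E(30) | bus: BusRd
[5] P1: store L3 := 71 | P0:I, P1:M(71) | bus: BusRdX
[6] P0: load  L3 | P0:S(71), P1:S(71) | bus: BusRd,Flush
[7] P0: load  L3 | P0:S(71), P1:S(71) | bus: none
[8] P0: store L3 := 64 | P0:M(64), P1:I | bus: BusUpgr
[9] P0: store L1 := 81 | P0:M(81), P1:I | bus: BusRdX
[10] P1: load  L3 | P0:S(64), P1:S(64) | bus: BusRd,Flush
[11] P0: store L3 := 35 | P0:M(35), P1:I | bus: BusUpgr
[12] P1: load  L3 | P0:S(35), P1:S(35) | bus: BusRd,Flush

invalidations = 0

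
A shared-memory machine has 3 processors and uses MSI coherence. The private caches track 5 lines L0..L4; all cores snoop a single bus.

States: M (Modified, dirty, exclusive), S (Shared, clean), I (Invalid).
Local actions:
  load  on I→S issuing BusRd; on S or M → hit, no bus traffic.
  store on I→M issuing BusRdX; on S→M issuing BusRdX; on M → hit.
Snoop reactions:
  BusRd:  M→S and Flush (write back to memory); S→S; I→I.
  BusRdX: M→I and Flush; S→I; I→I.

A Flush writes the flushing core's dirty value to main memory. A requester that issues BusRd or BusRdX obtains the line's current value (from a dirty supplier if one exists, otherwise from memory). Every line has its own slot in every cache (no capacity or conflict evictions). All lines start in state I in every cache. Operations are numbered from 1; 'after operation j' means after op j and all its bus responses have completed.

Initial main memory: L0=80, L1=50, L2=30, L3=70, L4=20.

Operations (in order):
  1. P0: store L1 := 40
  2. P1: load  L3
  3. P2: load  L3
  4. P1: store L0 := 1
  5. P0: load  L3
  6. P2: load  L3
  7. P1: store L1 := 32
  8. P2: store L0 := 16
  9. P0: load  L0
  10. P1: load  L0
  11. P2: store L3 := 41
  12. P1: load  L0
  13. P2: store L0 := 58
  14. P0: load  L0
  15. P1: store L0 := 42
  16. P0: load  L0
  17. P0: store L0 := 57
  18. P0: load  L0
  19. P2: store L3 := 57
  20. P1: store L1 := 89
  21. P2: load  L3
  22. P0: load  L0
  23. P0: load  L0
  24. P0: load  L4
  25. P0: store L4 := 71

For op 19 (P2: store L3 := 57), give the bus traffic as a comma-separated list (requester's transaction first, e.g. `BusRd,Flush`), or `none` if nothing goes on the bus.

bus = none

[1] P0: store L1 := 40 | P0:M(40), P1:I, P2:I | bus: BusRdX
[2] P1: load  L3 | P0:I, P1:S(70), P2:I | bus: BusRd
[3] P2: load  L3 | P0:I, P1:S(70), P2:S(70) | bus: BusRd
[4] P1: store L0 := 1 | P0:I, P1:M(1), P2:I | bus: BusRdX
[5] P0: load  L3 | P0:S(70), P1:S(70), P2:S(70) | bus: BusRd
[6] P2: load  L3 | P0:S(70), P1:S(70), P2:S(70) | bus: none
[7] P1: store L1 := 32 | P0:I, P1:M(32), P2:I | bus: BusRdX,Flush
[8] P2: store L0 := 16 | P0:I, P1:I, P2:M(16) | bus: BusRdX,Flush
[9] P0: load  L0 | P0:S(16), P1:I, P2:S(16) | bus: BusRd,Flush
[10] P1: load  L0 | P0:S(16), P1:S(16), P2:S(16) | bus: BusRd
[11] P2: store L3 := 41 | P0:I, P1:I, P2:M(41) | bus: BusRdX
[12] P1: load  L0 | P0:S(16), P1:S(16), P2:S(16) | bus: none
[13] P2: store L0 := 58 | P0:I, P1:I, P2:M(58) | bus: BusRdX
[14] P0: load  L0 | P0:S(58), P1:I, P2:S(58) | bus: BusRd,Flush
[15] P1: store L0 := 42 | P0:I, P1:M(42), P2:I | bus: BusRdX
[16] P0: load  L0 | P0:S(42), P1:S(42), P2:I | bus: BusRd,Flush
[17] P0: store L0 := 57 | P0:M(57), P1:I, P2:I | bus: BusRdX
[18] P0: load  L0 | P0:M(57), P1:I, P2:I | bus: none
[19] P2: store L3 := 57 | P0:I, P1:I, P2:M(57) | bus: none
[20] P1: store L1 := 89 | P0:I, P1:M(89), P2:I | bus: none
[21] P2: load  L3 | P0:I, P1:I, P2:M(57) | bus: none
[22] P0: load  L0 | P0:M(57), P1:I, P2:I | bus: none
[23] P0: load  L0 | P0:M(57), P1:I, P2:I | bus: none
[24] P0: load  L4 | P0:S(20), P1:I, P2:I | bus: BusRd
[25] P0: store L4 := 71 | P0:M(71), P1:I, P2:I | bus: BusRdX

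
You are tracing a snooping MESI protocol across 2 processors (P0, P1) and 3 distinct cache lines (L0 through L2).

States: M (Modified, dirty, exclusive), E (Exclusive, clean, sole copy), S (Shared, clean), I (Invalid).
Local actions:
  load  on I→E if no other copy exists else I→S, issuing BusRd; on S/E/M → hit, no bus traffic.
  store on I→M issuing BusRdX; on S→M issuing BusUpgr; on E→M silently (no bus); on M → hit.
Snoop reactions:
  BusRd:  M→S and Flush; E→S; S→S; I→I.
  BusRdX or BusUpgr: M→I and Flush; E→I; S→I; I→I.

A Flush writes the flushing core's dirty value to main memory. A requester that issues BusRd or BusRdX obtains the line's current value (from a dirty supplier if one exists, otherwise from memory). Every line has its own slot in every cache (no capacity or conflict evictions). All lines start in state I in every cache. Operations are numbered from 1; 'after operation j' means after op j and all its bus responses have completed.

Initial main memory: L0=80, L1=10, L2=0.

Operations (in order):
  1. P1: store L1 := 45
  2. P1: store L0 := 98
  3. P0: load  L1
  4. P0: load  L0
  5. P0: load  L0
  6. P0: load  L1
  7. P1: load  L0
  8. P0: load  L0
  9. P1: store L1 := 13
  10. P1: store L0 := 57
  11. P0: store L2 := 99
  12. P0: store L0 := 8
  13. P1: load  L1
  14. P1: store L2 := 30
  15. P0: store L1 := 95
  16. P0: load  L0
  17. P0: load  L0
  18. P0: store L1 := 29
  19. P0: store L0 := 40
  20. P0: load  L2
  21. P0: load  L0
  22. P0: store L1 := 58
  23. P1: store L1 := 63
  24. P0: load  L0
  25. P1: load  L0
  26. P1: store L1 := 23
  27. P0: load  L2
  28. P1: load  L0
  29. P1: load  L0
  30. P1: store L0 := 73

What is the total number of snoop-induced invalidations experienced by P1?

  op1 P1: store L1 := 45 → I/M on L1; bus BusRdX; mem=10
  op2 P1: store L0 := 98 → I/M on L0; bus BusRdX; mem=80
  op3 P0: load  L1 → S/S on L1; bus BusRd Flush; mem=45
  op4 P0: load  L0 → S/S on L0; bus BusRd Flush; mem=98
  op5 P0: load  L0 → S/S on L0; bus (none); mem=98
  op6 P0: load  L1 → S/S on L1; bus (none); mem=45
  op7 P1: load  L0 → S/S on L0; bus (none); mem=98
  op8 P0: load  L0 → S/S on L0; bus (none); mem=98
  op9 P1: store L1 := 13 → I/M on L1; bus BusUpgr; mem=45
  op10 P1: store L0 := 57 → I/M on L0; bus BusUpgr; mem=98
  op11 P0: store L2 := 99 → M/I on L2; bus BusRdX; mem=0
  op12 P0: store L0 := 8 → M/I on L0; bus BusRdX Flush; mem=57
  op13 P1: load  L1 → I/M on L1; bus (none); mem=45
  op14 P1: store L2 := 30 → I/M on L2; bus BusRdX Flush; mem=99
  op15 P0: store L1 := 95 → M/I on L1; bus BusRdX Flush; mem=13
  op16 P0: load  L0 → M/I on L0; bus (none); mem=57
  op17 P0: load  L0 → M/I on L0; bus (none); mem=57
  op18 P0: store L1 := 29 → M/I on L1; bus (none); mem=13
  op19 P0: store L0 := 40 → M/I on L0; bus (none); mem=57
  op20 P0: load  L2 → S/S on L2; bus BusRd Flush; mem=30
  op21 P0: load  L0 → M/I on L0; bus (none); mem=57
  op22 P0: store L1 := 58 → M/I on L1; bus (none); mem=13
  op23 P1: store L1 := 63 → I/M on L1; bus BusRdX Flush; mem=58
  op24 P0: load  L0 → M/I on L0; bus (none); mem=57
  op25 P1: load  L0 → S/S on L0; bus BusRd Flush; mem=40
  op26 P1: store L1 := 23 → I/M on L1; bus (none); mem=58
  op27 P0: load  L2 → S/S on L2; bus (none); mem=30
  op28 P1: load  L0 → S/S on L0; bus (none); mem=40
  op29 P1: load  L0 → S/S on L0; bus (none); mem=40
  op30 P1: store L0 := 73 → I/M on L0; bus BusUpgr; mem=40

invalidations = 2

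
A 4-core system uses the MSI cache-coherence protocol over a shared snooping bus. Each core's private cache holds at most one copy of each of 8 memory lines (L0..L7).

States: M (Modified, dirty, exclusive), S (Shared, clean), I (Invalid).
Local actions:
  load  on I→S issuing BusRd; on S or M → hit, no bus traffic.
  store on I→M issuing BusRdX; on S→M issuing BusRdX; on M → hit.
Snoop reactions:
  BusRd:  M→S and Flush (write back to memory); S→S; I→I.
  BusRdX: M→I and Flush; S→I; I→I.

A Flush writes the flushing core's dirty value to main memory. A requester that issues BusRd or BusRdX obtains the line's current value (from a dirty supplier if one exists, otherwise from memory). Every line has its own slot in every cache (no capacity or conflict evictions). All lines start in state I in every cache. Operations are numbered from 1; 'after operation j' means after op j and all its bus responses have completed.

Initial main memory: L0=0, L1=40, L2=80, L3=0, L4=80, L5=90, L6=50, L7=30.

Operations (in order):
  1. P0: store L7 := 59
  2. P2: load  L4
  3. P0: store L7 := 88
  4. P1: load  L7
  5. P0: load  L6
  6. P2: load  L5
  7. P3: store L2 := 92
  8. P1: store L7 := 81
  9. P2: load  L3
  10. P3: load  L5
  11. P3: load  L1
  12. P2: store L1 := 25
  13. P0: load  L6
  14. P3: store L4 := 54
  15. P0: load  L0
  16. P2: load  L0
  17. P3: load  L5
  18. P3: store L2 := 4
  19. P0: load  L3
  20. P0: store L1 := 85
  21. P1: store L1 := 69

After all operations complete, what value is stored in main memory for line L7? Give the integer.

[1] P0: store L7 := 59 | P0:M(59), P1:I, P2:I, P3:I | bus: BusRdX
[2] P2: load  L4 | P0:I, P1:I, P2:S(80), P3:I | bus: BusRd
[3] P0: store L7 := 88 | P0:M(88), P1:I, P2:I, P3:I | bus: none
[4] P1: load  L7 | P0:S(88), P1:S(88), P2:I, P3:I | bus: BusRd,Flush
[5] P0: load  L6 | P0:S(50), P1:I, P2:I, P3:I | bus: BusRd
[6] P2: load  L5 | P0:I, P1:I, P2:S(90), P3:I | bus: BusRd
[7] P3: store L2 := 92 | P0:I, P1:I, P2:I, P3:M(92) | bus: BusRdX
[8] P1: store L7 := 81 | P0:I, P1:M(81), P2:I, P3:I | bus: BusRdX
[9] P2: load  L3 | P0:I, P1:I, P2:S(0), P3:I | bus: BusRd
[10] P3: load  L5 | P0:I, P1:I, P2:S(90), P3:S(90) | bus: BusRd
[11] P3: load  L1 | P0:I, P1:I, P2:I, P3:S(40) | bus: BusRd
[12] P2: store L1 := 25 | P0:I, P1:I, P2:M(25), P3:I | bus: BusRdX
[13] P0: load  L6 | P0:S(50), P1:I, P2:I, P3:I | bus: none
[14] P3: store L4 := 54 | P0:I, P1:I, P2:I, P3:M(54) | bus: BusRdX
[15] P0: load  L0 | P0:S(0), P1:I, P2:I, P3:I | bus: BusRd
[16] P2: load  L0 | P0:S(0), P1:I, P2:S(0), P3:I | bus: BusRd
[17] P3: load  L5 | P0:I, P1:I, P2:S(90), P3:S(90) | bus: none
[18] P3: store L2 := 4 | P0:I, P1:I, P2:I, P3:M(4) | bus: none
[19] P0: load  L3 | P0:S(0), P1:I, P2:S(0), P3:I | bus: BusRd
[20] P0: store L1 := 85 | P0:M(85), P1:I, P2:I, P3:I | bus: BusRdX,Flush
[21] P1: store L1 := 69 | P0:I, P1:M(69), P2:I, P3:I | bus: BusRdX,Flush

memory[L7] = 88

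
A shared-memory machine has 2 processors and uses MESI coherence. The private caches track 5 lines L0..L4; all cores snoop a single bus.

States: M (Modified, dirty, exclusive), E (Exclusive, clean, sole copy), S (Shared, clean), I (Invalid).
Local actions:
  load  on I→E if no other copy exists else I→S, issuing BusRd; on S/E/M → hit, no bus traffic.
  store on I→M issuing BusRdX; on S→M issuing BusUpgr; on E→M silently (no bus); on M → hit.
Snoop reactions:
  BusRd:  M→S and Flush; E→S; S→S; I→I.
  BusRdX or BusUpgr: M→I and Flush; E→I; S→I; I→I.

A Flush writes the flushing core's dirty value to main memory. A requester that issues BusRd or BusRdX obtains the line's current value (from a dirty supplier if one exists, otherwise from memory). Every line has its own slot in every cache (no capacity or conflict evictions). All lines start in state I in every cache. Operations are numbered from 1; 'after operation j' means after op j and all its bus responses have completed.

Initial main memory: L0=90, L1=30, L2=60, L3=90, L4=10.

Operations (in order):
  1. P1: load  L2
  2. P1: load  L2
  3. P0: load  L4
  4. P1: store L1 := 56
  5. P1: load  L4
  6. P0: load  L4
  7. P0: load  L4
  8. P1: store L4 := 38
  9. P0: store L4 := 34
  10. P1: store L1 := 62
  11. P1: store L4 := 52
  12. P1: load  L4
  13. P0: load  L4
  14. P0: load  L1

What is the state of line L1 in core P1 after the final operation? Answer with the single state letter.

state = S

  op1 P1: load  L2 → I/E on L2; bus BusRd; mem=60
  op2 P1: load  L2 → I/E on L2; bus (none); mem=60
  op3 P0: load  L4 → E/I on L4; bus BusRd; mem=10
  op4 P1: store L1 := 56 → I/M on L1; bus BusRdX; mem=30
  op5 P1: load  L4 → S/S on L4; bus BusRd; mem=10
  op6 P0: load  L4 → S/S on L4; bus (none); mem=10
  op7 P0: load  L4 → S/S on L4; bus (none); mem=10
  op8 P1: store L4 := 38 → I/M on L4; bus BusUpgr; mem=10
  op9 P0: store L4 := 34 → M/I on L4; bus BusRdX Flush; mem=38
  op10 P1: store L1 := 62 → I/M on L1; bus (none); mem=30
  op11 P1: store L4 := 52 → I/M on L4; bus BusRdX Flush; mem=34
  op12 P1: load  L4 → I/M on L4; bus (none); mem=34
  op13 P0: load  L4 → S/S on L4; bus BusRd Flush; mem=52
  op14 P0: load  L1 → S/S on L1; bus BusRd Flush; mem=62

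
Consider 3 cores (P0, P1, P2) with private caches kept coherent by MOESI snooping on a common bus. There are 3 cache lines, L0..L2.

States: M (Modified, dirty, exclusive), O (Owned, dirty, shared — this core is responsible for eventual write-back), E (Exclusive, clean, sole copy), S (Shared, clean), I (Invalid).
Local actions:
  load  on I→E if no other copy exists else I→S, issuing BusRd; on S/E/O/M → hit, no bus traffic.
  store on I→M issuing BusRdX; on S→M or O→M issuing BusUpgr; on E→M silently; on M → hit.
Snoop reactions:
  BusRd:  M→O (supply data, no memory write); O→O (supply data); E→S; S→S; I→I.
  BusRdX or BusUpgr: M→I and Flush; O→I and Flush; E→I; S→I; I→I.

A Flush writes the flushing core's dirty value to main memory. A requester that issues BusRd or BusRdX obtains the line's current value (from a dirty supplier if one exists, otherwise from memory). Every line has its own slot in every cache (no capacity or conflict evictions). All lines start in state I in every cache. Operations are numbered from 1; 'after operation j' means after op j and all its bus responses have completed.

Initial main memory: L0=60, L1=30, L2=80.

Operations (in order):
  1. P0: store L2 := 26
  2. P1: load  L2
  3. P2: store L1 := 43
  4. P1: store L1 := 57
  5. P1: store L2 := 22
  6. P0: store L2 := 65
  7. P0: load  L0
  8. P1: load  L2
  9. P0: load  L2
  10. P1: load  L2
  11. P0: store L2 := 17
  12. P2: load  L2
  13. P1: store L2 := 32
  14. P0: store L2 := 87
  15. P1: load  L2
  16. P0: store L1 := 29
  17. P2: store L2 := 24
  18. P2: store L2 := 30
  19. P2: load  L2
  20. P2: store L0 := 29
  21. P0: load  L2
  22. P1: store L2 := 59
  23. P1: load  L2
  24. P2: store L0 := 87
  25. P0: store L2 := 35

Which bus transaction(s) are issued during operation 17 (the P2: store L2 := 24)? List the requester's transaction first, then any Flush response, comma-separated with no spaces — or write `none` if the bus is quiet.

1. P0: store L2 := 26  bus=[BusRdX]  L2: P0=M P1=I P2=I  mem[L2]=80
2. P1: load  L2  bus=[BusRd]  L2: P0=O P1=S P2=I  mem[L2]=80
3. P2: store L1 := 43  bus=[BusRdX]  L1: P0=I P1=I P2=M  mem[L1]=30
4. P1: store L1 := 57  bus=[BusRdX,Flush]  L1: P0=I P1=M P2=I  mem[L1]=43
5. P1: store L2 := 22  bus=[BusUpgr,Flush]  L2: P0=I P1=M P2=I  mem[L2]=26
6. P0: store L2 := 65  bus=[BusRdX,Flush]  L2: P0=M P1=I P2=I  mem[L2]=22
7. P0: load  L0  bus=[BusRd]  L0: P0=E P1=I P2=I  mem[L0]=60
8. P1: load  L2  bus=[BusRd]  L2: P0=O P1=S P2=I  mem[L2]=22
9. P0: load  L2  bus=[-]  L2: P0=O P1=S P2=I  mem[L2]=22
10. P1: load  L2  bus=[-]  L2: P0=O P1=S P2=I  mem[L2]=22
11. P0: store L2 := 17  bus=[BusUpgr]  L2: P0=M P1=I P2=I  mem[L2]=22
12. P2: load  L2  bus=[BusRd]  L2: P0=O P1=I P2=S  mem[L2]=22
13. P1: store L2 := 32  bus=[BusRdX,Flush]  L2: P0=I P1=M P2=I  mem[L2]=17
14. P0: store L2 := 87  bus=[BusRdX,Flush]  L2: P0=M P1=I P2=I  mem[L2]=32
15. P1: load  L2  bus=[BusRd]  L2: P0=O P1=S P2=I  mem[L2]=32
16. P0: store L1 := 29  bus=[BusRdX,Flush]  L1: P0=M P1=I P2=I  mem[L1]=57
17. P2: store L2 := 24  bus=[BusRdX,Flush]  L2: P0=I P1=I P2=M  mem[L2]=87
18. P2: store L2 := 30  bus=[-]  L2: P0=I P1=I P2=M  mem[L2]=87
19. P2: load  L2  bus=[-]  L2: P0=I P1=I P2=M  mem[L2]=87
20. P2: store L0 := 29  bus=[BusRdX]  L0: P0=I P1=I P2=M  mem[L0]=60
21. P0: load  L2  bus=[BusRd]  L2: P0=S P1=I P2=O  mem[L2]=87
22. P1: store L2 := 59  bus=[BusRdX,Flush]  L2: P0=I P1=M P2=I  mem[L2]=30
23. P1: load  L2  bus=[-]  L2: P0=I P1=M P2=I  mem[L2]=30
24. P2: store L0 := 87  bus=[-]  L0: P0=I P1=I P2=M  mem[L0]=60
25. P0: store L2 := 35  bus=[BusRdX,Flush]  L2: P0=M P1=I P2=I  mem[L2]=59

bus = BusRdX,Flush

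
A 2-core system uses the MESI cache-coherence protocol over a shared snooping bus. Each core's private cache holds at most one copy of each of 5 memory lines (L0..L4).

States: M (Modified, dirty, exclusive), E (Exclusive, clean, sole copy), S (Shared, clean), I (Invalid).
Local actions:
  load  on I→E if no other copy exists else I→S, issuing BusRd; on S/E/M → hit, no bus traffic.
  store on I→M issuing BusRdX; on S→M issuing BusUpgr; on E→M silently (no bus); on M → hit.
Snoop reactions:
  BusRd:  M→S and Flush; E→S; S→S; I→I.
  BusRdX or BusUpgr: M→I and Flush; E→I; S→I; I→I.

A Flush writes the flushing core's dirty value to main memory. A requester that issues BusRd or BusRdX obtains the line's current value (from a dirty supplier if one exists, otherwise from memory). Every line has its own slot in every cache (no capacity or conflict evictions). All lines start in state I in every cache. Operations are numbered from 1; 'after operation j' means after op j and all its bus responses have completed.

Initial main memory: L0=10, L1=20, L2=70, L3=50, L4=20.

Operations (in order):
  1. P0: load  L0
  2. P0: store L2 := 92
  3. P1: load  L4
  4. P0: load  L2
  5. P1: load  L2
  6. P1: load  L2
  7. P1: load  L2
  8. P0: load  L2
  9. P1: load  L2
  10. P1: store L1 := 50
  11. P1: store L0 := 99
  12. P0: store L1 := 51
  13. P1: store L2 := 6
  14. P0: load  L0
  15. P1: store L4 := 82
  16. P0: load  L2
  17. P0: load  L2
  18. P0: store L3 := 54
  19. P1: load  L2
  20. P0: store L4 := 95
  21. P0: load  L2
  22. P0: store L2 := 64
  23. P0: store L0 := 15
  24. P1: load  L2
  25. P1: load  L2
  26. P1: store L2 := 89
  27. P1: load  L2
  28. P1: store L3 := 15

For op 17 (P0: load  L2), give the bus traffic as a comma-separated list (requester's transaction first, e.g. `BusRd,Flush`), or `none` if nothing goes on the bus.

[1] P0: load  L0 | P0:E(10), P1:I | bus: BusRd
[2] P0: store L2 := 92 | P0:M(92), P1:I | bus: BusRdX
[3] P1: load  L4 | P0:I, P1:E(20) | bus: BusRd
[4] P0: load  L2 | P0:M(92), P1:I | bus: none
[5] P1: load  L2 | P0:S(92), P1:S(92) | bus: BusRd,Flush
[6] P1: load  L2 | P0:S(92), P1:S(92) | bus: none
[7] P1: load  L2 | P0:S(92), P1:S(92) | bus: none
[8] P0: load  L2 | P0:S(92), P1:S(92) | bus: none
[9] P1: load  L2 | P0:S(92), P1:S(92) | bus: none
[10] P1: store L1 := 50 | P0:I, P1:M(50) | bus: BusRdX
[11] P1: store L0 := 99 | P0:I, P1:M(99) | bus: BusRdX
[12] P0: store L1 := 51 | P0:M(51), P1:I | bus: BusRdX,Flush
[13] P1: store L2 := 6 | P0:I, P1:M(6) | bus: BusUpgr
[14] P0: load  L0 | P0:S(99), P1:S(99) | bus: BusRd,Flush
[15] P1: store L4 := 82 | P0:I, P1:M(82) | bus: none
[16] P0: load  L2 | P0:S(6), P1:S(6) | bus: BusRd,Flush
[17] P0: load  L2 | P0:S(6), P1:S(6) | bus: none
[18] P0: store L3 := 54 | P0:M(54), P1:I | bus: BusRdX
[19] P1: load  L2 | P0:S(6), P1:S(6) | bus: none
[20] P0: store L4 := 95 | P0:M(95), P1:I | bus: BusRdX,Flush
[21] P0: load  L2 | P0:S(6), P1:S(6) | bus: none
[22] P0: store L2 := 64 | P0:M(64), P1:I | bus: BusUpgr
[23] P0: store L0 := 15 | P0:M(15), P1:I | bus: BusUpgr
[24] P1: load  L2 | P0:S(64), P1:S(64) | bus: BusRd,Flush
[25] P1: load  L2 | P0:S(64), P1:S(64) | bus: none
[26] P1: store L2 := 89 | P0:I, P1:M(89) | bus: BusUpgr
[27] P1: load  L2 | P0:I, P1:M(89) | bus: none
[28] P1: store L3 := 15 | P0:I, P1:M(15) | bus: BusRdX,Flush

bus = none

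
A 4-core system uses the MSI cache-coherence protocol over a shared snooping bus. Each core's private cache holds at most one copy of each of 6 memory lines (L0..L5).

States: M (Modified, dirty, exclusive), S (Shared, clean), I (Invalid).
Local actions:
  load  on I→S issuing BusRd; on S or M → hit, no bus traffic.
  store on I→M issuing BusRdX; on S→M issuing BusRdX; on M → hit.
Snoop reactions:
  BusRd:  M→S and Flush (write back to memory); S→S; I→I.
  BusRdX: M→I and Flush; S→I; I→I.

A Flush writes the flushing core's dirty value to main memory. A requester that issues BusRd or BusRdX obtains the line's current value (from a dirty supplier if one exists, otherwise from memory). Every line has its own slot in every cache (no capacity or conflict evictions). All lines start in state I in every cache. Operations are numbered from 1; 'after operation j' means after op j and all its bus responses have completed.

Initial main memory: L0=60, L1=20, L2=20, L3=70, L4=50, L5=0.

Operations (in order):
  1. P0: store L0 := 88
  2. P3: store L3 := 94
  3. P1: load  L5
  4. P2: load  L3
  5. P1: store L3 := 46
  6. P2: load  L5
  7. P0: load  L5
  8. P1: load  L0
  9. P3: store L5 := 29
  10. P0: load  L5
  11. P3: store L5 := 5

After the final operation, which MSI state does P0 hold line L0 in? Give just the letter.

[1] P0: store L0 := 88 | P0:M(88), P1:I, P2:I, P3:I | bus: BusRdX
[2] P3: store L3 := 94 | P0:I, P1:I, P2:I, P3:M(94) | bus: BusRdX
[3] P1: load  L5 | P0:I, P1:S(0), P2:I, P3:I | bus: BusRd
[4] P2: load  L3 | P0:I, P1:I, P2:S(94), P3:S(94) | bus: BusRd,Flush
[5] P1: store L3 := 46 | P0:I, P1:M(46), P2:I, P3:I | bus: BusRdX
[6] P2: load  L5 | P0:I, P1:S(0), P2:S(0), P3:I | bus: BusRd
[7] P0: load  L5 | P0:S(0), P1:S(0), P2:S(0), P3:I | bus: BusRd
[8] P1: load  L0 | P0:S(88), P1:S(88), P2:I, P3:I | bus: BusRd,Flush
[9] P3: store L5 := 29 | P0:I, P1:I, P2:I, P3:M(29) | bus: BusRdX
[10] P0: load  L5 | P0:S(29), P1:I, P2:I, P3:S(29) | bus: BusRd,Flush
[11] P3: store L5 := 5 | P0:I, P1:I, P2:I, P3:M(5) | bus: BusRdX

state = S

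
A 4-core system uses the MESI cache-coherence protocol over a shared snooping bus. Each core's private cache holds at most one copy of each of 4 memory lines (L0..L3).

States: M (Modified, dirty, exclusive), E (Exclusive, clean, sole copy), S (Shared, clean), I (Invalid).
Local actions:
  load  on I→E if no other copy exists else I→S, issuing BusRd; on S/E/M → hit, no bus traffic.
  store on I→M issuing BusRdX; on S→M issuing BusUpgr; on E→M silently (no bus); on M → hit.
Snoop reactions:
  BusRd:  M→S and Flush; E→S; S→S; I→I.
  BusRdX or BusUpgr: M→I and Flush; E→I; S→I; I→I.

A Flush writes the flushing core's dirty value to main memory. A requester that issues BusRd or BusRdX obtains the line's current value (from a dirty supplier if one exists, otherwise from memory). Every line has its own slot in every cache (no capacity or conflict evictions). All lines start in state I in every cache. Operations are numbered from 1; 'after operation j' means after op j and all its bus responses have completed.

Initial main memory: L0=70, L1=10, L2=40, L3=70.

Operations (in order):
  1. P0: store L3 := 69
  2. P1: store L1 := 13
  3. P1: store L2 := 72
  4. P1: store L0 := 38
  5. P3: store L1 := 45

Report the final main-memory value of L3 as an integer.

  op1 P0: store L3 := 69 → M/I/I/I on L3; bus BusRdX; mem=70
  op2 P1: store L1 := 13 → I/M/I/I on L1; bus BusRdX; mem=10
  op3 P1: store L2 := 72 → I/M/I/I on L2; bus BusRdX; mem=40
  op4 P1: store L0 := 38 → I/M/I/I on L0; bus BusRdX; mem=70
  op5 P3: store L1 := 45 → I/I/I/M on L1; bus BusRdX Flush; mem=13

memory[L3] = 70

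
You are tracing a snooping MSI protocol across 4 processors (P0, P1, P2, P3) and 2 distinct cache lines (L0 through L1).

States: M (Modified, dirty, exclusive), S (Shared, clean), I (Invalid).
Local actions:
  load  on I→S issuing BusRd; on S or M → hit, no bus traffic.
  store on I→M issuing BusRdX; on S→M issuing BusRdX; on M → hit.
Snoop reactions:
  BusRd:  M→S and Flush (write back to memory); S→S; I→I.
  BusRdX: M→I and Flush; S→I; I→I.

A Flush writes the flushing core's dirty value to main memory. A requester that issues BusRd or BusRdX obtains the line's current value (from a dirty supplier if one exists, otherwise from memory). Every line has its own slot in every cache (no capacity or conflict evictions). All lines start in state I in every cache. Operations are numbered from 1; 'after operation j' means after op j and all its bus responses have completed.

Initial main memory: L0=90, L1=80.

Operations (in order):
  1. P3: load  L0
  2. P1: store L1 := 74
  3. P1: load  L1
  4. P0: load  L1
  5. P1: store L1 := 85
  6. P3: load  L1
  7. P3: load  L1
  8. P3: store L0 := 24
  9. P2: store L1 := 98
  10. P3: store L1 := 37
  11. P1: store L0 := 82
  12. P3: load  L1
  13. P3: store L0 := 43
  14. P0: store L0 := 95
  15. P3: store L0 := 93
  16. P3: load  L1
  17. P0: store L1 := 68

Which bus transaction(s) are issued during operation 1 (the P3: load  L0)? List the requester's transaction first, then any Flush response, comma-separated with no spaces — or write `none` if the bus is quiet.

bus = BusRd

  op1 P3: load  L0 → I/I/I/S on L0; bus BusRd; mem=90
  op2 P1: store L1 := 74 → I/M/I/I on L1; bus BusRdX; mem=80
  op3 P1: load  L1 → I/M/I/I on L1; bus (none); mem=80
  op4 P0: load  L1 → S/S/I/I on L1; bus BusRd Flush; mem=74
  op5 P1: store L1 := 85 → I/M/I/I on L1; bus BusRdX; mem=74
  op6 P3: load  L1 → I/S/I/S on L1; bus BusRd Flush; mem=85
  op7 P3: load  L1 → I/S/I/S on L1; bus (none); mem=85
  op8 P3: store L0 := 24 → I/I/I/M on L0; bus BusRdX; mem=90
  op9 P2: store L1 := 98 → I/I/M/I on L1; bus BusRdX; mem=85
  op10 P3: store L1 := 37 → I/I/I/M on L1; bus BusRdX Flush; mem=98
  op11 P1: store L0 := 82 → I/M/I/I on L0; bus BusRdX Flush; mem=24
  op12 P3: load  L1 → I/I/I/M on L1; bus (none); mem=98
  op13 P3: store L0 := 43 → I/I/I/M on L0; bus BusRdX Flush; mem=82
  op14 P0: store L0 := 95 → M/I/I/I on L0; bus BusRdX Flush; mem=43
  op15 P3: store L0 := 93 → I/I/I/M on L0; bus BusRdX Flush; mem=95
  op16 P3: load  L1 → I/I/I/M on L1; bus (none); mem=98
  op17 P0: store L1 := 68 → M/I/I/I on L1; bus BusRdX Flush; mem=37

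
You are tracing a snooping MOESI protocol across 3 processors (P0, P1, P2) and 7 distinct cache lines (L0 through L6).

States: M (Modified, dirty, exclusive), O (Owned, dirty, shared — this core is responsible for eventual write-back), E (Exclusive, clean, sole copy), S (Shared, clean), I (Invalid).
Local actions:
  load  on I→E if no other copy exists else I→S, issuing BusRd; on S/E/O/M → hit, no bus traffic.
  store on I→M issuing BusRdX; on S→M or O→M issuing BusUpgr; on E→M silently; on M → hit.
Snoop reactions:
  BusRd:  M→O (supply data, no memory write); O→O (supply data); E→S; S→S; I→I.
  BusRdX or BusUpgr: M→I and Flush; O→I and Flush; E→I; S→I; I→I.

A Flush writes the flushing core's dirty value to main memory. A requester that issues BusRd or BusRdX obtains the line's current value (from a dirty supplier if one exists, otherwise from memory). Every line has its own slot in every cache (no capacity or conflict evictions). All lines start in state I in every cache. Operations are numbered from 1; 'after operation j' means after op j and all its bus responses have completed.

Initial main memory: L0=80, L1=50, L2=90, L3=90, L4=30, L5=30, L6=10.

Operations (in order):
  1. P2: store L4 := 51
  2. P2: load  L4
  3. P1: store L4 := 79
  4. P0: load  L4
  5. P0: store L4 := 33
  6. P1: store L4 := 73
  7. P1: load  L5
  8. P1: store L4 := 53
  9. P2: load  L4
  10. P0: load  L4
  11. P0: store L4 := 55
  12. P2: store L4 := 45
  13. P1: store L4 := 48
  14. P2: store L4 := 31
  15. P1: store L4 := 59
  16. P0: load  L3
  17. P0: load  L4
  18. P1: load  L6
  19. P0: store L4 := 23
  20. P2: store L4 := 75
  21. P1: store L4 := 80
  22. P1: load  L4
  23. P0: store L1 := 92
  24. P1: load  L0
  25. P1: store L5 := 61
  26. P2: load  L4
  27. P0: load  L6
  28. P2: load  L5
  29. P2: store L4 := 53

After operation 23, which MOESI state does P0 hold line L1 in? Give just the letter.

  op1 P2: store L4 := 51 → I/I/M on L4; bus BusRdX; mem=30
  op2 P2: load  L4 → I/I/M on L4; bus (none); mem=30
  op3 P1: store L4 := 79 → I/M/I on L4; bus BusRdX Flush; mem=51
  op4 P0: load  L4 → S/O/I on L4; bus BusRd; mem=51
  op5 P0: store L4 := 33 → M/I/I on L4; bus BusUpgr Flush; mem=79
  op6 P1: store L4 := 73 → I/M/I on L4; bus BusRdX Flush; mem=33
  op7 P1: load  L5 → I/E/I on L5; bus BusRd; mem=30
  op8 P1: store L4 := 53 → I/M/I on L4; bus (none); mem=33
  op9 P2: load  L4 → I/O/S on L4; bus BusRd; mem=33
  op10 P0: load  L4 → S/O/S on L4; bus BusRd; mem=33
  op11 P0: store L4 := 55 → M/I/I on L4; bus BusUpgr Flush; mem=53
  op12 P2: store L4 := 45 → I/I/M on L4; bus BusRdX Flush; mem=55
  op13 P1: store L4 := 48 → I/M/I on L4; bus BusRdX Flush; mem=45
  op14 P2: store L4 := 31 → I/I/M on L4; bus BusRdX Flush; mem=48
  op15 P1: store L4 := 59 → I/M/I on L4; bus BusRdX Flush; mem=31
  op16 P0: load  L3 → E/I/I on L3; bus BusRd; mem=90
  op17 P0: load  L4 → S/O/I on L4; bus BusRd; mem=31
  op18 P1: load  L6 → I/E/I on L6; bus BusRd; mem=10
  op19 P0: store L4 := 23 → M/I/I on L4; bus BusUpgr Flush; mem=59
  op20 P2: store L4 := 75 → I/I/M on L4; bus BusRdX Flush; mem=23
  op21 P1: store L4 := 80 → I/M/I on L4; bus BusRdX Flush; mem=75
  op22 P1: load  L4 → I/M/I on L4; bus (none); mem=75
  op23 P0: store L1 := 92 → M/I/I on L1; bus BusRdX; mem=50
  op24 P1: load  L0 → I/E/I on L0; bus BusRd; mem=80
  op25 P1: store L5 := 61 → I/M/I on L5; bus (none); mem=30
  op26 P2: load  L4 → I/O/S on L4; bus BusRd; mem=75
  op27 P0: load  L6 → S/S/I on L6; bus BusRd; mem=10
  op28 P2: load  L5 → I/O/S on L5; bus BusRd; mem=30
  op29 P2: store L4 := 53 → I/I/M on L4; bus BusUpgr Flush; mem=80

state = M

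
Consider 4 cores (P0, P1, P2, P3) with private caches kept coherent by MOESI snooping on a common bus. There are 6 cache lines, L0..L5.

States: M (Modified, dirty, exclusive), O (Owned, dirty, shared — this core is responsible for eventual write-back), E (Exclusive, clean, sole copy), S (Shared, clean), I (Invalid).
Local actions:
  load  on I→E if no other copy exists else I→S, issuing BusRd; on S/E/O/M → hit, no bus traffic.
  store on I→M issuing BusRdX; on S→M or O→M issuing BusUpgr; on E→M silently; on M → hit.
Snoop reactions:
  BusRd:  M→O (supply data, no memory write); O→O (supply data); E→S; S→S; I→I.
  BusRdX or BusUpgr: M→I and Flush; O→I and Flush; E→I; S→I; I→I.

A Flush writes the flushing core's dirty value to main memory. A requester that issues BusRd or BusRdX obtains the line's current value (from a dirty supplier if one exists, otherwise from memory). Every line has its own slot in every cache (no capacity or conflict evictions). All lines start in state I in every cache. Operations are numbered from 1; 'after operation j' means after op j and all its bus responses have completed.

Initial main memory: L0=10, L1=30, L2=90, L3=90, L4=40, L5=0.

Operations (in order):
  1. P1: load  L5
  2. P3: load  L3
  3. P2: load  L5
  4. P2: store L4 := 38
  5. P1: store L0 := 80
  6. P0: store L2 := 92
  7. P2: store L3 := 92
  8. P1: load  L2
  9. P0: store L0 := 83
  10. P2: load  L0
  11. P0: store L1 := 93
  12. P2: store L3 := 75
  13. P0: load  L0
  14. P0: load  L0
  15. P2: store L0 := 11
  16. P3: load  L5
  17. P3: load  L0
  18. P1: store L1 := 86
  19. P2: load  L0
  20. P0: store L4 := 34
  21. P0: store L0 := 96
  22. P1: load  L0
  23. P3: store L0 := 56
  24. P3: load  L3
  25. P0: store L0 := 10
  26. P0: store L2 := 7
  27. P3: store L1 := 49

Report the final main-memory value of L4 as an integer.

  op1 P1: load  L5 → I/E/I/I on L5; bus BusRd; mem=0
  op2 P3: load  L3 → I/I/I/E on L3; bus BusRd; mem=90
  op3 P2: load  L5 → I/S/S/I on L5; bus BusRd; mem=0
  op4 P2: store L4 := 38 → I/I/M/I on L4; bus BusRdX; mem=40
  op5 P1: store L0 := 80 → I/M/I/I on L0; bus BusRdX; mem=10
  op6 P0: store L2 := 92 → M/I/I/I on L2; bus BusRdX; mem=90
  op7 P2: store L3 := 92 → I/I/M/I on L3; bus BusRdX; mem=90
  op8 P1: load  L2 → O/S/I/I on L2; bus BusRd; mem=90
  op9 P0: store L0 := 83 → M/I/I/I on L0; bus BusRdX Flush; mem=80
  op10 P2: load  L0 → O/I/S/I on L0; bus BusRd; mem=80
  op11 P0: store L1 := 93 → M/I/I/I on L1; bus BusRdX; mem=30
  op12 P2: store L3 := 75 → I/I/M/I on L3; bus (none); mem=90
  op13 P0: load  L0 → O/I/S/I on L0; bus (none); mem=80
  op14 P0: load  L0 → O/I/S/I on L0; bus (none); mem=80
  op15 P2: store L0 := 11 → I/I/M/I on L0; bus BusUpgr Flush; mem=83
  op16 P3: load  L5 → I/S/S/S on L5; bus BusRd; mem=0
  op17 P3: load  L0 → I/I/O/S on L0; bus BusRd; mem=83
  op18 P1: store L1 := 86 → I/M/I/I on L1; bus BusRdX Flush; mem=93
  op19 P2: load  L0 → I/I/O/S on L0; bus (none); mem=83
  op20 P0: store L4 := 34 → M/I/I/I on L4; bus BusRdX Flush; mem=38
  op21 P0: store L0 := 96 → M/I/I/I on L0; bus BusRdX Flush; mem=11
  op22 P1: load  L0 → O/S/I/I on L0; bus BusRd; mem=11
  op23 P3: store L0 := 56 → I/I/I/M on L0; bus BusRdX Flush; mem=96
  op24 P3: load  L3 → I/I/O/S on L3; bus BusRd; mem=90
  op25 P0: store L0 := 10 → M/I/I/I on L0; bus BusRdX Flush; mem=56
  op26 P0: store L2 := 7 → M/I/I/I on L2; bus BusUpgr; mem=90
  op27 P3: store L1 := 49 → I/I/I/M on L1; bus BusRdX Flush; mem=86

memory[L4] = 38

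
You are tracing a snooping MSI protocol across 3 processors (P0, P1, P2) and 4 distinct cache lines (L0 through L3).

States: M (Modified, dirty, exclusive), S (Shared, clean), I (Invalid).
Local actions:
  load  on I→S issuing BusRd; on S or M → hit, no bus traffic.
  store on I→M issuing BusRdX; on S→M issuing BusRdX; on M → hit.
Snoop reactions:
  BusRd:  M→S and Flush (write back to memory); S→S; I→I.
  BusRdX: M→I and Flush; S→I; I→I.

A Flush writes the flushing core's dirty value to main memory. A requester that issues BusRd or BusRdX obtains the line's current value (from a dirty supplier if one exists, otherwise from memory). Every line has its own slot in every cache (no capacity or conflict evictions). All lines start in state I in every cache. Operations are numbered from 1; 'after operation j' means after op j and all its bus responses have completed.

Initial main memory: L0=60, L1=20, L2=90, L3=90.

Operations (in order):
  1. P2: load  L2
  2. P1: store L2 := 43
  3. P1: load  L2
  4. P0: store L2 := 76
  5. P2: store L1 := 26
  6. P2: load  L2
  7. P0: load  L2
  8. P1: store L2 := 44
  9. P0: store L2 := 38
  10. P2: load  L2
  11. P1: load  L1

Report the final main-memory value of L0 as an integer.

1. P2: load  L2  bus=[BusRd]  L2: P0=I P1=I P2=S  mem[L2]=90
2. P1: store L2 := 43  bus=[BusRdX]  L2: P0=I P1=M P2=I  mem[L2]=90
3. P1: load  L2  bus=[-]  L2: P0=I P1=M P2=I  mem[L2]=90
4. P0: store L2 := 76  bus=[BusRdX,Flush]  L2: P0=M P1=I P2=I  mem[L2]=43
5. P2: store L1 := 26  bus=[BusRdX]  L1: P0=I P1=I P2=M  mem[L1]=20
6. P2: load  L2  bus=[BusRd,Flush]  L2: P0=S P1=I P2=S  mem[L2]=76
7. P0: load  L2  bus=[-]  L2: P0=S P1=I P2=S  mem[L2]=76
8. P1: store L2 := 44  bus=[BusRdX]  L2: P0=I P1=M P2=I  mem[L2]=76
9. P0: store L2 := 38  bus=[BusRdX,Flush]  L2: P0=M P1=I P2=I  mem[L2]=44
10. P2: load  L2  bus=[BusRd,Flush]  L2: P0=S P1=I P2=S  mem[L2]=38
11. P1: load  L1  bus=[BusRd,Flush]  L1: P0=I P1=S P2=S  mem[L1]=26

memory[L0] = 60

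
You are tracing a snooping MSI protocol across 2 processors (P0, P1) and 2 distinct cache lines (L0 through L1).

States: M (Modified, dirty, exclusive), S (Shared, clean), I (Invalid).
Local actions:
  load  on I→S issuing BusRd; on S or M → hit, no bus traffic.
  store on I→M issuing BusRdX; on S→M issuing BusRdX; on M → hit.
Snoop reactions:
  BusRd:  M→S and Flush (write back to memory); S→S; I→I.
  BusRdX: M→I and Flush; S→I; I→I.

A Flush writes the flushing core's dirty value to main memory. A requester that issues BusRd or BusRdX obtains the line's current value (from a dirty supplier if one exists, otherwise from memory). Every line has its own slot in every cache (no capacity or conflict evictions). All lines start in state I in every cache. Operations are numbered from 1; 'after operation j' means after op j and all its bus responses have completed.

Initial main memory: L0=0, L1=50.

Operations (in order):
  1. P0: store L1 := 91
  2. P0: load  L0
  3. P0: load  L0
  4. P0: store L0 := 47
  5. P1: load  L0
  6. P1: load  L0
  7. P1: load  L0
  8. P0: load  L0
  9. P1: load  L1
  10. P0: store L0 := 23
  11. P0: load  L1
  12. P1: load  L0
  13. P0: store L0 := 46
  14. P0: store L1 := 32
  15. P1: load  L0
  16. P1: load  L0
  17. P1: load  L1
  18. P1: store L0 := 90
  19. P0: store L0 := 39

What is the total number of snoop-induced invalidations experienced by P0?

invalidations = 1

step 1: P0: store L1 := 91  ⟶  MI  (L1)  txn=BusRdX  M[L1]=50
step 2: P0: load  L0  ⟶  SI  (L0)  txn=BusRd  M[L0]=0
step 3: P0: load  L0  ⟶  SI  (L0)  txn=∅  M[L0]=0
step 4: P0: store L0 := 47  ⟶  MI  (L0)  txn=BusRdX  M[L0]=0
step 5: P1: load  L0  ⟶  SS  (L0)  txn=BusRd+Flush  M[L0]=47
step 6: P1: load  L0  ⟶  SS  (L0)  txn=∅  M[L0]=47
step 7: P1: load  L0  ⟶  SS  (L0)  txn=∅  M[L0]=47
step 8: P0: load  L0  ⟶  SS  (L0)  txn=∅  M[L0]=47
step 9: P1: load  L1  ⟶  SS  (L1)  txn=BusRd+Flush  M[L1]=91
step 10: P0: store L0 := 23  ⟶  MI  (L0)  txn=BusRdX  M[L0]=47
step 11: P0: load  L1  ⟶  SS  (L1)  txn=∅  M[L1]=91
step 12: P1: load  L0  ⟶  SS  (L0)  txn=BusRd+Flush  M[L0]=23
step 13: P0: store L0 := 46  ⟶  MI  (L0)  txn=BusRdX  M[L0]=23
step 14: P0: store L1 := 32  ⟶  MI  (L1)  txn=BusRdX  M[L1]=91
step 15: P1: load  L0  ⟶  SS  (L0)  txn=BusRd+Flush  M[L0]=46
step 16: P1: load  L0  ⟶  SS  (L0)  txn=∅  M[L0]=46
step 17: P1: load  L1  ⟶  SS  (L1)  txn=BusRd+Flush  M[L1]=32
step 18: P1: store L0 := 90  ⟶  IM  (L0)  txn=BusRdX  M[L0]=46
step 19: P0: store L0 := 39  ⟶  MI  (L0)  txn=BusRdX+Flush  M[L0]=90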